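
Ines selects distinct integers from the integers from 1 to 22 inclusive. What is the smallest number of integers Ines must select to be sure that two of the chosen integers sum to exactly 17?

15

Group the elements by complementary pair {x, 17−x}: {1,16}, {2,15}, {3,14}, …, giving 8 two-element pairs and 6 integers whose partner 17−x falls outside [1,22].
Treating each of those 14 groups as a pigeonhole, one can pick one integer per group — 14 integers — with no two summing to 17.
The 15th integer lands in an occupied pair, forcing a sum of 17.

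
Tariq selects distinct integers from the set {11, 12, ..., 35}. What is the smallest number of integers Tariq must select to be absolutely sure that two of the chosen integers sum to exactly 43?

A set avoiding the sum 43 can contain at most one of each pair {x, 43−x}, plus the 3 elements whose complement lies outside the range.
The integers 22, …, 35 (14 of them) are such a set: any two sum to at least 22+23 = 45 > 43.
Pigeonhole: any 15th integer completes one of the 11 pairs, so 15 choices force a sum of 43.

15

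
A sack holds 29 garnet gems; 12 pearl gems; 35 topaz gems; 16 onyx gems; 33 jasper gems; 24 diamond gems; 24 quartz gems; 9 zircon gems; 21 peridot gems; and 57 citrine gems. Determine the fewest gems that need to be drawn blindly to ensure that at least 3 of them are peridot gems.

242

In the worst case for collecting peridot gems, every non-peridot gem comes out first.
There are 29 + 12 + 35 + 16 + 33 + 24 + 24 + 9 + 57 = 239 non-peridot gems altogether.
After those, each further gem must be peridot, so 239 + 3 = 242 draws guarantee 3 peridot gems.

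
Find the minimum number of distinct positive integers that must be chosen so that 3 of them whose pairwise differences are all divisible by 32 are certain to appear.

Integers whose pairwise differences are multiples of 32 are exactly those sharing a remainder mod 32. By pigeonhole, the 32 residue classes mod 32 are the pigeonholes.
With 64 integers one could put 2 in each residue class and have no class reach 3.
The 65th integer pushes some class to 3, so 32·2 + 1 = 65.

65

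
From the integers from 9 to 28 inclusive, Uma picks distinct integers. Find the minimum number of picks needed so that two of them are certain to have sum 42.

Group the elements by complementary pair {x, 42−x}: {14,28}, {15,27}, {16,26}, …, giving 7 two-element pairs, the single value 21 (it cannot pair with itself since the integers are distinct), and 5 integers whose partner 42−x falls outside [9,28].
By pigeonhole, treating each of those 13 groups as a pigeonhole, one can pick one integer per group — 13 integers — with no two summing to 42.
The 14th integer lands in an occupied pair, forcing a sum of 42.

14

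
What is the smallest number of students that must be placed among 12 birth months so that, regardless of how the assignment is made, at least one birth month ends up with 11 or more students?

121

With 120 students one could put exactly 10 in each of the 12 birth months, and no birth month would reach 11.
By the pigeonhole principle, one more student must land in a birth month that already has 10, giving it 11.
So 12 × 10 + 1 = 121 students are required.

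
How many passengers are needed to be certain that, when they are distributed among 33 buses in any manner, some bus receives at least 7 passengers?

With 198 passengers one could put exactly 6 in each of the 33 buses, and no bus would reach 7.
One more passenger must land in a bus that already has 6, giving it 7.
So 33 × 6 + 1 = 199 passengers are required.

199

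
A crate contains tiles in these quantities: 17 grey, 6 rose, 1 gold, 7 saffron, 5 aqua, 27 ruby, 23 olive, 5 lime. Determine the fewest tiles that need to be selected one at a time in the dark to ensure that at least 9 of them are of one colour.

49

By the pigeonhole principle, the 8 colours are the holes; the tiles drawn are the pigeons.
To avoid 9 of any one colour, the worst case takes at most 8 of each colour, or every tile of a colour that has fewer than 8.
That gives 8 + 6 + 1 + 7 + 5 + 8 + 8 + 5 = 48 tiles with no colour reaching 9.
The next tile forces some colour to 9, so 48 + 1 = 49.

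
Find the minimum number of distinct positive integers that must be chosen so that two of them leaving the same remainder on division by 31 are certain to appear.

The 31 residue classes mod 31 are the pigeonholes.
With 31 integers one could put 1 in each residue class and have no class reach 2.
The 32nd integer pushes some class to 2, so 31·1 + 1 = 32.

32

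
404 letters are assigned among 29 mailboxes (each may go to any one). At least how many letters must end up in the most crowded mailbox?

By pigeonhole, the 29 mailboxes are the holes and the 404 letters are the pigeons.
If every mailbox held at most 13 letters, the total would be at most 29 × 13 = 377, which is less than 404.
So some mailbox holds at least ⌈404/29⌉ = 14 letters.

14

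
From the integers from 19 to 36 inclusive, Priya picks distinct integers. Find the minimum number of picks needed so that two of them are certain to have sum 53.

11

Two chosen integers sum to 53 exactly when both halves of some pair {x, 53−x} with 19 ≤ x ≤ 53−x ≤ 34 are chosen — 8 such pairs.
The remaining 2 elements (those with no distinct partner in range) can never complete a 53-sum, so the worst case takes all of them and one from each pair: 2 + 8 = 10.
The 11th integer has to be the second member of some pair, so 10 + 1 = 11.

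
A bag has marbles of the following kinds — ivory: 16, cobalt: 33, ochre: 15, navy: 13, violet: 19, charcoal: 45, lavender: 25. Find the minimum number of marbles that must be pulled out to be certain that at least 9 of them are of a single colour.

57

An adversary could hand out at most 8 marbles per colour: 8 + 8 + 8 + 8 + 8 + 8 + 8 = 56 marbles and still no colour has 9.
By pigeonhole, one more marble lands in a colour already at 8, so 57 draws are enough and 56 are not.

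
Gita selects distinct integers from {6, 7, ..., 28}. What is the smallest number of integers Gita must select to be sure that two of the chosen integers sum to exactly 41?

16

Group the elements by complementary pair {x, 41−x}: {13,28}, {14,27}, {15,26}, …, giving 8 two-element pairs and 7 integers whose partner 41−x falls outside [6,28].
Treating each of those 15 groups as a pigeonhole, one can pick one integer per group — 15 integers — with no two summing to 41.
The 16th integer lands in an occupied pair, forcing a sum of 41.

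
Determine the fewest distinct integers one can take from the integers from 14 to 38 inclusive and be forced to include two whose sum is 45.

17

Group the elements by complementary pair {x, 45−x}: {14,31}, {15,30}, {16,29}, …, giving 9 two-element pairs and 7 integers whose partner 45−x falls outside [14,38].
Pigeonhole: treating each of those 16 groups as a pigeonhole, one can pick one integer per group — 16 integers — with no two summing to 45.
The 17th integer lands in an occupied pair, forcing a sum of 45.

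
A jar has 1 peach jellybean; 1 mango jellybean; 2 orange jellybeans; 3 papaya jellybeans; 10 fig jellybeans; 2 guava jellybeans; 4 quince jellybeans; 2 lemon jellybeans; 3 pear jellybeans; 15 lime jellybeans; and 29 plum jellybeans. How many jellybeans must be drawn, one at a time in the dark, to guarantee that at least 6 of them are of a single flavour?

34

Pigeonhole: the 11 flavours are the holes; the jellybeans drawn are the pigeons.
To avoid 6 of any one flavour, the worst case takes at most 5 of each flavour, or every jellybean of a flavour that has fewer than 5.
That gives 1 + 1 + 2 + 3 + 5 + 2 + 4 + 2 + 3 + 5 + 5 = 33 jellybeans with no flavour reaching 6.
The next jellybean forces some flavour to 6, so 33 + 1 = 34.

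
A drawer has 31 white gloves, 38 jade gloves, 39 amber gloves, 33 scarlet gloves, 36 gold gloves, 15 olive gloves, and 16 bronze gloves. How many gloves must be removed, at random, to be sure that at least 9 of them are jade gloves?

In the worst case for collecting jade gloves, every non-jade glove comes out first.
There are 31 + 39 + 33 + 36 + 15 + 16 = 170 non-jade gloves altogether.
After those, each further glove must be jade, so 170 + 9 = 179 draws guarantee 9 jade gloves.

179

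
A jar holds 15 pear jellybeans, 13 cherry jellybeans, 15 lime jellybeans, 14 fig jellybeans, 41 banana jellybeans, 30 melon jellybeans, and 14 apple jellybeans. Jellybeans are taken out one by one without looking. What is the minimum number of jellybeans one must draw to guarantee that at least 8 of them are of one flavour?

By pigeonhole, the 7 flavours are the holes; the jellybeans drawn are the pigeons.
To avoid 8 of any one flavour, the worst case takes at most 7 of each flavour.
That gives 7 + 7 + 7 + 7 + 7 + 7 + 7 = 49 jellybeans with no flavour reaching 8.
The next jellybean forces some flavour to 8, so 49 + 1 = 50.

50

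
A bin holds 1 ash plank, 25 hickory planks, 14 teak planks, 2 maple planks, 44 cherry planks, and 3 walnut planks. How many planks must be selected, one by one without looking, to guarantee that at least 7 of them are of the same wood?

25

The 6 woods are the holes; the planks drawn are the pigeons.
To avoid 7 of any one wood, the worst case takes at most 6 of each wood, or every plank of a wood that has fewer than 6.
That gives 1 + 6 + 6 + 2 + 6 + 3 = 24 planks with no wood reaching 7.
The next plank forces some wood to 7, so 24 + 1 = 25.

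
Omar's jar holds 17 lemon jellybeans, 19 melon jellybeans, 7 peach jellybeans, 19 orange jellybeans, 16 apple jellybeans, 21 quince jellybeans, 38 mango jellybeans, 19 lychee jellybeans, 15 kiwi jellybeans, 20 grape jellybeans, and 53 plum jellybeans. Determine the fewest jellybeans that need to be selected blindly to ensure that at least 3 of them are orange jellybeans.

In the worst case for collecting orange jellybeans, every non-orange jellybean comes out first.
There are 17 + 19 + 7 + 16 + 21 + 38 + 19 + 15 + 20 + 53 = 225 non-orange jellybeans altogether.
After those, each further jellybean must be orange, so 225 + 3 = 228 draws guarantee 3 orange jellybeans.

228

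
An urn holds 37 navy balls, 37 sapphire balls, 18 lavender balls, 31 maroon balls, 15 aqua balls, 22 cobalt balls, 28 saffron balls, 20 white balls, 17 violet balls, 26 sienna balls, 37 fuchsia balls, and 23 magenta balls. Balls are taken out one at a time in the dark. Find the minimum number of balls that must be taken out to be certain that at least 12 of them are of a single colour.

133

An adversary could hand out at most 11 balls per colour: 11 + 11 + 11 + 11 + 11 + 11 + 11 + 11 + 11 + 11 + 11 + 11 = 132 balls and still no colour has 12.
By pigeonhole, one more ball lands in a colour already at 11, so 133 draws are enough and 132 are not.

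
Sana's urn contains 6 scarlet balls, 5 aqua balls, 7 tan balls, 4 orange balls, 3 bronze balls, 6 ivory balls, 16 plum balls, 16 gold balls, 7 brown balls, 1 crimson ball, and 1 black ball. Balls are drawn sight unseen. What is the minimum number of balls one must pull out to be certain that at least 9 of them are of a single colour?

57

Put each drawn ball into a box by colour. The largest draw with every box below 9 takes min(count, 8) from each colour; colours with fewer than 8 contribute all they have.
Σ min(cᵢ, 8) = 6 + 5 + 7 + 4 + 3 + 6 + 8 + 8 + 7 + 1 + 1 = 56.
Draw number 56 + 1 = 57 must push one box to 9.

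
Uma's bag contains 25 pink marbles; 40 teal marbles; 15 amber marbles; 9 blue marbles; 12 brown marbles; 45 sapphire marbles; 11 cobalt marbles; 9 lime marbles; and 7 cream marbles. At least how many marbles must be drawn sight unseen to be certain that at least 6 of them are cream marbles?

In the worst case for collecting cream marbles, every non-cream marble comes out first.
There are 25 + 40 + 15 + 9 + 12 + 45 + 11 + 9 = 166 non-cream marbles altogether.
After those, each further marble must be cream, so 166 + 6 = 172 draws guarantee 6 cream marbles.

172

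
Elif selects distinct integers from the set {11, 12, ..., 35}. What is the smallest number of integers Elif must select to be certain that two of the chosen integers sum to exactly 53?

17

Group the elements by complementary pair {x, 53−x}: {18,35}, {19,34}, {20,33}, …, giving 9 two-element pairs and 7 integers whose partner 53−x falls outside [11,35].
Treating each of those 16 groups as a pigeonhole, one can pick one integer per group — 16 integers — with no two summing to 53.
The 17th integer lands in an occupied pair, forcing a sum of 53.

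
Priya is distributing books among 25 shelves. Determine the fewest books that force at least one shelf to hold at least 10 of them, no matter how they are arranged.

With 225 books one could put exactly 9 in each of the 25 shelves, and no shelf would reach 10.
One more book must land in a shelf that already has 9, giving it 10.
So 25 × 9 + 1 = 226 books are required.

226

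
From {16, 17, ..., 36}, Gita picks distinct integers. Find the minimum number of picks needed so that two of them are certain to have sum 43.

A set avoiding the sum 43 can contain at most one of each pair {x, 43−x}, plus the 9 elements whose complement lies outside the range.
The integers 22, …, 36 (15 of them) are such a set: any two sum to at least 22+23 = 45 > 43.
Any 16th integer completes one of the 6 pairs, so 16 choices force a sum of 43.

16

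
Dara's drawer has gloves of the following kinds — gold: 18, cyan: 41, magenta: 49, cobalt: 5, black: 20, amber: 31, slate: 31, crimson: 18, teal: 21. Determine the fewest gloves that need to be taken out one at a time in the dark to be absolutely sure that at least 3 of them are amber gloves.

In the worst case for collecting amber gloves, every non-amber glove comes out first.
There are 18 + 41 + 49 + 5 + 20 + 31 + 18 + 21 = 203 non-amber gloves altogether.
After those, each further glove must be amber, so 203 + 3 = 206 draws guarantee 3 amber gloves.

206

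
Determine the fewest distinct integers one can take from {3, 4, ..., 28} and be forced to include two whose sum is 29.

15

A set avoiding the sum 29 can contain at most one of each pair {x, 29−x}, plus the 2 elements whose complement lies outside the range.
The integers 15, …, 28 (14 of them) are such a set: any two sum to at least 15+16 = 31 > 29.
By pigeonhole, any 15th integer completes one of the 12 pairs, so 15 choices force a sum of 29.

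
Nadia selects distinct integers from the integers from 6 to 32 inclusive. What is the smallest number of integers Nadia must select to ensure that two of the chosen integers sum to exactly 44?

Two chosen integers sum to 44 exactly when both halves of some pair {x, 44−x} with 12 ≤ x ≤ 44−x ≤ 32 are chosen — 10 such pairs.
The remaining 7 elements (those with no distinct partner in range) can never complete a 44-sum, so the worst case takes all of them and one from each pair: 7 + 10 = 17.
By pigeonhole, the 18th integer has to be the second member of some pair, so 17 + 1 = 18.

18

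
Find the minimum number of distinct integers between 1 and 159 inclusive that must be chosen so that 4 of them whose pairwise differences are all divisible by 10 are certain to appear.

Integers whose pairwise differences are multiples of 10 are exactly those sharing a remainder mod 10. The 10 residue classes mod 10 are the pigeonholes.
With 30 integers one could put 3 in each residue class and have no class reach 4.
The 31st integer pushes some class to 4, so 10·3 + 1 = 31.

31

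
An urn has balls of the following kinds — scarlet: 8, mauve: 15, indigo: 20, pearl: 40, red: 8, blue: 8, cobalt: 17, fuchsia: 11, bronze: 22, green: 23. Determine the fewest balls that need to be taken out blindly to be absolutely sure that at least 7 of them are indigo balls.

In the worst case for collecting indigo balls, every non-indigo ball comes out first.
There are 8 + 15 + 40 + 8 + 8 + 17 + 11 + 22 + 23 = 152 non-indigo balls altogether.
After those, each further ball must be indigo, so 152 + 7 = 159 draws guarantee 7 indigo balls.

159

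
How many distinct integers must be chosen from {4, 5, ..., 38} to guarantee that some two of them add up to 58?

Group the elements by complementary pair {x, 58−x}: {20,38}, {21,37}, {22,36}, …, giving 9 two-element pairs; the single value 29 (it cannot pair with itself since the integers are distinct); and 16 integers whose partner 58−x falls outside [4,38].
Treating each of those 26 groups as a pigeonhole, one can pick one integer per group — 26 integers — with no two summing to 58.
The 27th integer lands in an occupied pair, forcing a sum of 58.

27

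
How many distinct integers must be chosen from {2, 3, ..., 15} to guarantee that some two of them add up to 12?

A set avoiding the sum 12 can contain at most one of each pair {x, 12−x}, plus the 6 elements whose complement lies outside the range or equal to its own complement.
The integers 6, …, 15 (10 of them) are such a set: any two sum to at least 6+7 = 13 > 12.
Pigeonhole: any 11th integer completes one of the 4 pairs, so 11 choices force a sum of 12.

11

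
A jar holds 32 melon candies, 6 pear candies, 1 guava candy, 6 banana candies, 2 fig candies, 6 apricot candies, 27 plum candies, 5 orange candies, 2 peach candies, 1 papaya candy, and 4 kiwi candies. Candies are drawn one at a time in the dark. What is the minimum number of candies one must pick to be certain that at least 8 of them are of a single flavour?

48

An adversary could hand out at most 7 candies per flavour (9 flavours run out sooner): 7 + 6 + 1 + 6 + 2 + 6 + 7 + 5 + 2 + 1 + 4 = 47 candies and still no flavour has 8.
By pigeonhole, one more candy lands in a flavour already at 7, so 48 draws are enough and 47 are not.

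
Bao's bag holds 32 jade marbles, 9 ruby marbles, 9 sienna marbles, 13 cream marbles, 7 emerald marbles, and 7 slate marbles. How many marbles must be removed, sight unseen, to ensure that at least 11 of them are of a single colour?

53

By pigeonhole, the 6 colours are the holes; the marbles drawn are the pigeons.
To avoid 11 of any one colour, the worst case takes at most 10 of each colour, or every marble of a colour that has fewer than 10.
That gives 10 + 9 + 9 + 10 + 7 + 7 = 52 marbles with no colour reaching 11.
The next marble forces some colour to 11, so 52 + 1 = 53.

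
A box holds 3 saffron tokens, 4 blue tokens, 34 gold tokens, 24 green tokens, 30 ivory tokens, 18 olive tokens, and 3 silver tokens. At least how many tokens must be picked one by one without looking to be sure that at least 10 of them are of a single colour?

An adversary could hand out at most 9 tokens per colour (saffron, blue, silver run out sooner): 3 + 4 + 9 + 9 + 9 + 9 + 3 = 46 tokens and still no colour has 10.
One more token lands in a colour already at 9, so 47 draws are enough and 46 are not.

47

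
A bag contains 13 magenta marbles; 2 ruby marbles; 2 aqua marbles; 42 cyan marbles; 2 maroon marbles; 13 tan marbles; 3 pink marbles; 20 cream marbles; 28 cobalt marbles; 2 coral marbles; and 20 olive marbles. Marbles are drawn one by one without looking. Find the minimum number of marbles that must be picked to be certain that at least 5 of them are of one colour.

36

The 11 colours are the holes; the marbles drawn are the pigeons.
To avoid 5 of any one colour, the worst case takes at most 4 of each colour, or every marble of a colour that has fewer than 4.
That gives 4 + 2 + 2 + 4 + 2 + 4 + 3 + 4 + 4 + 2 + 4 = 35 marbles with no colour reaching 5.
The next marble forces some colour to 5, so 35 + 1 = 36.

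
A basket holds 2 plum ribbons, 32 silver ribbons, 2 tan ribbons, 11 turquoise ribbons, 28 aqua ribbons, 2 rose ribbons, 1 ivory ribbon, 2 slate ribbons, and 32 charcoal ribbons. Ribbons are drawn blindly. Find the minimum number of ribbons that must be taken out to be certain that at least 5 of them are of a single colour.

Pigeonhole: put each drawn ribbon into a box by colour. The largest draw with every box below 5 takes min(count, 4) from each colour; colours with fewer than 4 contribute all they have.
Σ min(cᵢ, 4) = 2 + 4 + 2 + 4 + 4 + 2 + 1 + 2 + 4 = 25.
Draw number 25 + 1 = 26 must push one box to 5.

26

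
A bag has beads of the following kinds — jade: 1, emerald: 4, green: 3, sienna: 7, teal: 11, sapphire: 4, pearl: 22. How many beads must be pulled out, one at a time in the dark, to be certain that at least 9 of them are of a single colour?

An adversary could hand out at most 8 beads per colour (5 colours run out sooner): 1 + 4 + 3 + 7 + 8 + 4 + 8 = 35 beads and still no colour has 9.
By the pigeonhole principle, one more bead lands in a colour already at 8, so 36 draws are enough and 35 are not.

36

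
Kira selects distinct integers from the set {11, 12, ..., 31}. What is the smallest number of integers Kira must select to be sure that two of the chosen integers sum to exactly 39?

13

A set avoiding the sum 39 can contain at most one of each pair {x, 39−x}, plus the 3 elements whose complement lies outside the range.
The integers 20, …, 31 (12 of them) are such a set: any two sum to at least 20+21 = 41 > 39.
Pigeonhole: any 13th integer completes one of the 9 pairs, so 13 choices force a sum of 39.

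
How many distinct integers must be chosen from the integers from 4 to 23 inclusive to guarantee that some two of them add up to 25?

A set avoiding the sum 25 can contain at most one of each pair {x, 25−x}, plus the 2 elements whose complement lies outside the range.
The integers 13, …, 23 (11 of them) are such a set: any two sum to at least 13+14 = 27 > 25.
Any 12th integer completes one of the 9 pairs, so 12 choices force a sum of 25.

12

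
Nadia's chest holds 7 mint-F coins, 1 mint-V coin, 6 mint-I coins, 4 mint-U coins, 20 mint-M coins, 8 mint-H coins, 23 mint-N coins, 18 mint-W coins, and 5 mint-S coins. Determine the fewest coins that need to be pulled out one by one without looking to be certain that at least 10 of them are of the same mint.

59

An adversary could hand out at most 9 coins per mint (6 mints run out sooner): 7 + 1 + 6 + 4 + 9 + 8 + 9 + 9 + 5 = 58 coins and still no mint has 10.
One more coin lands in a mint already at 9, so 59 draws are enough and 58 are not.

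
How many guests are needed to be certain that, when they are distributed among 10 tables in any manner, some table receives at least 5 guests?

41

With 40 guests one could put exactly 4 in each of the 10 tables, and no table would reach 5.
Pigeonhole: one more guest must land in a table that already has 4, giving it 5.
So 10 × 4 + 1 = 41 guests are required.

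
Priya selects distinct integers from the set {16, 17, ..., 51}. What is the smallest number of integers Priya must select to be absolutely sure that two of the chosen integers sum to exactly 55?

Two chosen integers sum to 55 exactly when both halves of some pair {x, 55−x} with 16 ≤ x ≤ 55−x ≤ 39 are chosen — 12 such pairs.
The remaining 12 elements (those with no distinct partner in range) can never complete a 55-sum, so the worst case takes all of them and one from each pair: 12 + 12 = 24.
The 25th integer has to be the second member of some pair, so 24 + 1 = 25.

25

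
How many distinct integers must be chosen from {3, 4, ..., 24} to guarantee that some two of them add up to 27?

A set avoiding the sum 27 can contain at most one of each pair {x, 27−x}.
The integers 14, …, 24 (11 of them) are such a set: any two sum to at least 14+15 = 29 > 27.
Any 12th integer completes one of the 11 pairs, so 12 choices force a sum of 27.

12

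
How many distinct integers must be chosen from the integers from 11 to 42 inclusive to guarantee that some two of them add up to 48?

20

A set avoiding the sum 48 can contain at most one of each pair {x, 48−x}, plus the 6 elements whose complement lies outside the range or equal to its own complement.
The integers 24, …, 42 (19 of them) are such a set: any two sum to at least 24+25 = 49 > 48.
Any 20th integer completes one of the 13 pairs, so 20 choices force a sum of 48.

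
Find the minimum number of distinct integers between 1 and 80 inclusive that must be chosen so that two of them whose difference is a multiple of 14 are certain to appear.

15

Integers whose pairwise differences are multiples of 14 are exactly those sharing a remainder mod 14. By pigeonhole, the 14 residue classes mod 14 are the pigeonholes.
With 14 integers one could put 1 in each residue class and have no class reach 2.
The 15th integer pushes some class to 2, so 14·1 + 1 = 15.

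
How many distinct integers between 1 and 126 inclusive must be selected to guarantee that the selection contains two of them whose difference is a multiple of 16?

17

Integers whose pairwise differences are multiples of 16 are exactly those sharing a remainder mod 16. The 16 residue classes mod 16 are the pigeonholes.
With 16 integers one could put 1 in each residue class and have no class reach 2.
The 17th integer pushes some class to 2, so 16·1 + 1 = 17.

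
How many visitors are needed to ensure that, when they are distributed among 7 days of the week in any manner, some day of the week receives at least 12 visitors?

78

With 77 visitors one could put exactly 11 in each of the 7 days of the week, and no day of the week would reach 12.
By pigeonhole, one more visitor must land in a day of the week that already has 11, giving it 12.
So 7 × 11 + 1 = 78 visitors are required.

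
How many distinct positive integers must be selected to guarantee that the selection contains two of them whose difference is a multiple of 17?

Integers whose pairwise differences are multiples of 17 are exactly those sharing a remainder mod 17. By the pigeonhole principle, the 17 residue classes mod 17 are the pigeonholes.
With 17 integers one could put 1 in each residue class and have no class reach 2.
The 18th integer pushes some class to 2, so 17·1 + 1 = 18.

18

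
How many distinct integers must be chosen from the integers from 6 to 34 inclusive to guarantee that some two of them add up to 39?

Two chosen integers sum to 39 exactly when both halves of some pair {x, 39−x} with 6 ≤ x ≤ 39−x ≤ 33 are chosen — 14 such pairs.
The remaining 1 element (those with no distinct partner in range) can never complete a 39-sum, so the worst case takes all of them and one from each pair: 1 + 14 = 15.
The 16th integer has to be the second member of some pair, so 15 + 1 = 16.

16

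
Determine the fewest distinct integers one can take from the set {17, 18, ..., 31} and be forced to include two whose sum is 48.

9

Group the elements by complementary pair {x, 48−x}: {17,31}, {18,30}, {19,29}, …, giving 7 two-element pairs and the single value 24 (it cannot pair with itself since the integers are distinct).
Treating each of those 8 groups as a pigeonhole, one can pick one integer per group — 8 integers — with no two summing to 48.
The 9th integer lands in an occupied pair, forcing a sum of 48.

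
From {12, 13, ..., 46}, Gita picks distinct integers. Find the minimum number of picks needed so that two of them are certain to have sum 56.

20

Group the elements by complementary pair {x, 56−x}: {12,44}, {13,43}, {14,42}, …, giving 16 two-element pairs, the single value 28 (it cannot pair with itself since the integers are distinct), and 2 integers whose partner 56−x falls outside [12,46].
Treating each of those 19 groups as a pigeonhole, one can pick one integer per group — 19 integers — with no two summing to 56.
The 20th integer lands in an occupied pair, forcing a sum of 56.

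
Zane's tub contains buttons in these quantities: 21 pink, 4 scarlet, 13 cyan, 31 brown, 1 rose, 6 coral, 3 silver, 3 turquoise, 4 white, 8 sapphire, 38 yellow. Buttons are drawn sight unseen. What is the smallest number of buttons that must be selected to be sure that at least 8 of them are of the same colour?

Pigeonhole: put each drawn button into a box by colour. The largest draw with every box below 8 takes min(count, 7) from each colour; colours with fewer than 7 contribute all they have.
Σ min(cᵢ, 7) = 7 + 4 + 7 + 7 + 1 + 6 + 3 + 3 + 4 + 7 + 7 = 56.
Draw number 56 + 1 = 57 must push one box to 8.

57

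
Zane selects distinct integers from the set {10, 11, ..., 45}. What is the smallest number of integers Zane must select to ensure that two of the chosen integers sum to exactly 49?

A set avoiding the sum 49 can contain at most one of each pair {x, 49−x}, plus the 6 elements whose complement lies outside the range.
The integers 25, …, 45 (21 of them) are such a set: any two sum to at least 25+26 = 51 > 49.
Any 22nd integer completes one of the 15 pairs, so 22 choices force a sum of 49.

22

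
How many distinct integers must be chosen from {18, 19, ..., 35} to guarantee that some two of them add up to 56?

12

A set avoiding the sum 56 can contain at most one of each pair {x, 56−x}, plus the 4 elements whose complement lies outside the range or equal to its own complement.
The integers 18, …, 28 (11 of them) are such a set: any two sum to at least 18+19 = 37 and at most 27+28 = 55 < 56.
By the pigeonhole principle, any 12th integer completes one of the 7 pairs, so 12 choices force a sum of 56.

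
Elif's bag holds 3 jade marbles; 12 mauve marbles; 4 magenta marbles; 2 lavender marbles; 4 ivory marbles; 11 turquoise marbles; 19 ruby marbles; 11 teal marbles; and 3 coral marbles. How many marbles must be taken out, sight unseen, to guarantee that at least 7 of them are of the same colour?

Put each drawn marble into a box by colour. The largest draw with every box below 7 takes min(count, 6) from each colour; colours with fewer than 6 contribute all they have.
Σ min(cᵢ, 6) = 3 + 6 + 4 + 2 + 4 + 6 + 6 + 6 + 3 = 40.
Draw number 40 + 1 = 41 must push one box to 7.

41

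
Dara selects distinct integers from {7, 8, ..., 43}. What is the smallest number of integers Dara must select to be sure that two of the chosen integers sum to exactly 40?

25

Group the elements by complementary pair {x, 40−x}: {7,33}, {8,32}, {9,31}, …, giving 13 two-element pairs, the single value 20 (it cannot pair with itself since the integers are distinct), and 10 integers whose partner 40−x falls outside [7,43].
Treating each of those 24 groups as a pigeonhole, one can pick one integer per group — 24 integers — with no two summing to 40.
The 25th integer lands in an occupied pair, forcing a sum of 40.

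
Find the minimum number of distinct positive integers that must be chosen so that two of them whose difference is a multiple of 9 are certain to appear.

10

Integers whose pairwise differences are multiples of 9 are exactly those sharing a remainder mod 9. By pigeonhole, the 9 residue classes mod 9 are the pigeonholes.
With 9 integers one could put 1 in each residue class and have no class reach 2.
The 10th integer pushes some class to 2, so 9·1 + 1 = 10.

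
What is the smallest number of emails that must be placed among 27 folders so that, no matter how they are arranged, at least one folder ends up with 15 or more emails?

379

With 378 emails one could put exactly 14 in each of the 27 folders, and no folder would reach 15.
By pigeonhole, one more email must land in a folder that already has 14, giving it 15.
So 27 × 14 + 1 = 379 emails are required.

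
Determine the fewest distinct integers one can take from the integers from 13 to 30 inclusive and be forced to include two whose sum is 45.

11

Two chosen integers sum to 45 exactly when both halves of some pair {x, 45−x} with 15 ≤ x ≤ 45−x ≤ 30 are chosen — 8 such pairs.
The remaining 2 elements (those with no distinct partner in range) can never complete a 45-sum, so the worst case takes all of them and one from each pair: 2 + 8 = 10.
By pigeonhole, the 11th integer has to be the second member of some pair, so 10 + 1 = 11.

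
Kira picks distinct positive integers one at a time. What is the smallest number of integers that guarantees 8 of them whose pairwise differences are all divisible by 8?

Integers whose pairwise differences are multiples of 8 are exactly those sharing a remainder mod 8. The 8 residue classes mod 8 are the pigeonholes.
With 56 integers one could put 7 in each residue class and have no class reach 8.
The 57th integer pushes some class to 8, so 8·7 + 1 = 57.

57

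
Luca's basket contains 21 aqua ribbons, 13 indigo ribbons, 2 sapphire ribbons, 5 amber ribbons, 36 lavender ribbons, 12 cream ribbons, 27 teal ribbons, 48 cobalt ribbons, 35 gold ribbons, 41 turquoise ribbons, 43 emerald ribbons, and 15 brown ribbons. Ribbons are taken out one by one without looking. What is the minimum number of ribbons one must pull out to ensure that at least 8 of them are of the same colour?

By the pigeonhole principle, put each drawn ribbon into a box by colour. The largest draw with every box below 8 takes min(count, 7) from each colour; colours with fewer than 7 contribute all they have.
Σ min(cᵢ, 7) = 7 + 7 + 2 + 5 + 7 + 7 + 7 + 7 + 7 + 7 + 7 + 7 = 77.
Draw number 77 + 1 = 78 must push one box to 8.

78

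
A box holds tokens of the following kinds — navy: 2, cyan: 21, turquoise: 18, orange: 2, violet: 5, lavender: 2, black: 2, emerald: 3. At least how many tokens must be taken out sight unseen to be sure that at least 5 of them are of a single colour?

24

An adversary could hand out at most 4 tokens per colour (5 colours run out sooner): 2 + 4 + 4 + 2 + 4 + 2 + 2 + 3 = 23 tokens and still no colour has 5.
One more token lands in a colour already at 4, so 24 draws are enough and 23 are not.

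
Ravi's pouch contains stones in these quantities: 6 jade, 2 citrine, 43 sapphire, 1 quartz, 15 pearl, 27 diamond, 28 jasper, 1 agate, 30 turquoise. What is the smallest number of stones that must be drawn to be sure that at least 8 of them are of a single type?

By the pigeonhole principle, put each drawn stone into a box by type. The largest draw with every box below 8 takes min(count, 7) from each type; types with fewer than 7 contribute all they have.
Σ min(cᵢ, 7) = 6 + 2 + 7 + 1 + 7 + 7 + 7 + 1 + 7 = 45.
Draw number 45 + 1 = 46 must push one box to 8.

46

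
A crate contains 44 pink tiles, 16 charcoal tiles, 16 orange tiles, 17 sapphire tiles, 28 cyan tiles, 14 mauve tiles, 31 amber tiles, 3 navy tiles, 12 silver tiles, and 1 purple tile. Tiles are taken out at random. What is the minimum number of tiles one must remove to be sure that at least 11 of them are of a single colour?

85

By the pigeonhole principle, put each drawn tile into a box by colour. The largest draw with every box below 11 takes min(count, 10) from each colour; colours with fewer than 10 contribute all they have.
Σ min(cᵢ, 10) = 10 + 10 + 10 + 10 + 10 + 10 + 10 + 3 + 10 + 1 = 84.
Draw number 84 + 1 = 85 must push one box to 11.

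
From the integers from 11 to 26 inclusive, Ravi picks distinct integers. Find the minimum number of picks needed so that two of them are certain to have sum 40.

Group the elements by complementary pair {x, 40−x}: {14,26}, {15,25}, {16,24}, …, giving 6 two-element pairs; the single value 20 (it cannot pair with itself since the integers are distinct); and 3 integers whose partner 40−x falls outside [11,26].
By pigeonhole, treating each of those 10 groups as a pigeonhole, one can pick one integer per group — 10 integers — with no two summing to 40.
The 11th integer lands in an occupied pair, forcing a sum of 40.

11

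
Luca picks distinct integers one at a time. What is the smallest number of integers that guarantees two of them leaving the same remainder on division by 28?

The 28 residue classes mod 28 are the pigeonholes.
With 28 integers one could put 1 in each residue class and have no class reach 2.
The 29th integer pushes some class to 2, so 28·1 + 1 = 29.

29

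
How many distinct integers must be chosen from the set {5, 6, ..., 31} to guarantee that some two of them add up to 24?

21

A set avoiding the sum 24 can contain at most one of each pair {x, 24−x}, plus the 13 elements whose complement lies outside the range or equal to its own complement.
The integers 12, …, 31 (20 of them) are such a set: any two sum to at least 12+13 = 25 > 24.
Any 21st integer completes one of the 7 pairs, so 21 choices force a sum of 24.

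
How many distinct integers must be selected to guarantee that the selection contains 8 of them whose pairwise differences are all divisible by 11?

78

Integers whose pairwise differences are multiples of 11 are exactly those sharing a remainder mod 11. The 11 residue classes mod 11 are the pigeonholes.
With 77 integers one could put 7 in each residue class and have no class reach 8.
The 78th integer pushes some class to 8, so 11·7 + 1 = 78.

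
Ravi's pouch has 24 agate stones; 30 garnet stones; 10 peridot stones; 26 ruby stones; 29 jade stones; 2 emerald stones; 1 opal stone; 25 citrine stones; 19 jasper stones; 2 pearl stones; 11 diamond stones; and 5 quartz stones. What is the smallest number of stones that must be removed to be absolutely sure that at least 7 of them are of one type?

Pigeonhole: put each drawn stone into a box by type. The largest draw with every box below 7 takes min(count, 6) from each type; types with fewer than 6 contribute all they have.
Σ min(cᵢ, 6) = 6 + 6 + 6 + 6 + 6 + 2 + 1 + 6 + 6 + 2 + 6 + 5 = 58.
Draw number 58 + 1 = 59 must push one box to 7.

59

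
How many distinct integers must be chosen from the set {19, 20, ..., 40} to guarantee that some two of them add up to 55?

14

Group the elements by complementary pair {x, 55−x}: {19,36}, {20,35}, {21,34}, …, giving 9 two-element pairs and 4 integers whose partner 55−x falls outside [19,40].
By the pigeonhole principle, treating each of those 13 groups as a pigeonhole, one can pick one integer per group — 13 integers — with no two summing to 55.
The 14th integer lands in an occupied pair, forcing a sum of 55.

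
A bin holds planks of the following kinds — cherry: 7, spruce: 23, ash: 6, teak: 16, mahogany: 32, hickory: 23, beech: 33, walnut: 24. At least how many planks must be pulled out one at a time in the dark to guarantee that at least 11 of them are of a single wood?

An adversary could hand out at most 10 planks per wood (cherry, ash run out sooner): 7 + 10 + 6 + 10 + 10 + 10 + 10 + 10 = 73 planks and still no wood has 11.
One more plank lands in a wood already at 10, so 74 draws are enough and 73 are not.

74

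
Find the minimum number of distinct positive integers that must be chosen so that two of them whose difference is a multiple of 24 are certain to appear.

Integers whose pairwise differences are multiples of 24 are exactly those sharing a remainder mod 24. The 24 residue classes mod 24 are the pigeonholes.
With 24 integers one could put 1 in each residue class and have no class reach 2.
The 25th integer pushes some class to 2, so 24·1 + 1 = 25.

25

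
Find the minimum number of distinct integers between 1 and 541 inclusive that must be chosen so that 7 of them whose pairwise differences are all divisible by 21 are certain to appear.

Integers whose pairwise differences are multiples of 21 are exactly those sharing a remainder mod 21. By pigeonhole, the 21 residue classes mod 21 are the pigeonholes.
With 126 integers one could put 6 in each residue class and have no class reach 7.
The 127th integer pushes some class to 7, so 21·6 + 1 = 127.

127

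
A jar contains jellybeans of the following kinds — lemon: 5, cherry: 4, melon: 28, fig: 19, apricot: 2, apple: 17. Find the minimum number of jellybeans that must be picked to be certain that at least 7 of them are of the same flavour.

The 6 flavours are the holes; the jellybeans drawn are the pigeons.
To avoid 7 of any one flavour, the worst case takes at most 6 of each flavour, or every jellybean of a flavour that has fewer than 6.
That gives 5 + 4 + 6 + 6 + 2 + 6 = 29 jellybeans with no flavour reaching 7.
The next jellybean forces some flavour to 7, so 29 + 1 = 30.

30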